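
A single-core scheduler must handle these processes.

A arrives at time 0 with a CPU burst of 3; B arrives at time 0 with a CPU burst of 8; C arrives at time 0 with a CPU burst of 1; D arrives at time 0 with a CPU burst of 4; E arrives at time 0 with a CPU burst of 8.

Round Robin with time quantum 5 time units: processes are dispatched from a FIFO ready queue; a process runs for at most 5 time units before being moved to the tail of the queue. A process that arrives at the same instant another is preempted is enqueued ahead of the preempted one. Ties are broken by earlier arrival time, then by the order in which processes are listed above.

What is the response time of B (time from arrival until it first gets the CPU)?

3

Schedule: | A 0-3 | B 3-8 | C 8-9 | D 9-13 | E 13-18 | B 18-21 | E 21-24 |
Completion: A=3  B=21  C=9  D=13  E=24
Response(B) = first start − arrival = 3 − 0 = 3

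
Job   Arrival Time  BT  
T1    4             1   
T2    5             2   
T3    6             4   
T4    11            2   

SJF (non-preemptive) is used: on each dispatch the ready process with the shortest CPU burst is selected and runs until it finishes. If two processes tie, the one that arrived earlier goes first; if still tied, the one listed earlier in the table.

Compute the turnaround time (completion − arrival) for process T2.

2

Gantt: | idle 0-4 | T1 4-5 | T2 5-7 | T3 7-11 | T4 11-13 |
Completion: T1=5  T2=7  T3=11  T4=13
Turnaround (C−A): T1=1  T2=2  T3=5  T4=2
Turnaround(T2) = completion − arrival = 7 − 5 = 2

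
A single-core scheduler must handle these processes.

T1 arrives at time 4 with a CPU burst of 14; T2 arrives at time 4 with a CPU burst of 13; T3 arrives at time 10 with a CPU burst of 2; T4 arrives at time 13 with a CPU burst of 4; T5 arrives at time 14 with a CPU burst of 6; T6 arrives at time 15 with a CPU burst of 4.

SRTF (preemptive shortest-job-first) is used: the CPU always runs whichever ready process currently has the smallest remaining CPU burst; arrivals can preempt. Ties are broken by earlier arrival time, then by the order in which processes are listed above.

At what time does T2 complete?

Gantt: | idle 0-4 | T2 4-10 | T3 10-12 | T2 12-13 | T4 13-17 | T6 17-21 | T2 21-27 | T5 27-33 | T1 33-47 |
Completion: T1=47  T2=27  T3=12  T4=17  T5=33  T6=21
Turnaround (C−A): T1=43  T2=23  T3=2  T4=4  T5=19  T6=6

27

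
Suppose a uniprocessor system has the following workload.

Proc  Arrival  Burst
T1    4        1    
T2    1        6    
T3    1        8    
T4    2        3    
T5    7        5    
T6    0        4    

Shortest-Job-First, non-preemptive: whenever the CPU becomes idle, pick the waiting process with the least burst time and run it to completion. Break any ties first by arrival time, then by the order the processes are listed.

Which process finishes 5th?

Schedule: | T6 0-4 | T1 4-5 | T4 5-8 | T5 8-13 | T2 13-19 | T3 19-27 |
Completion: T1=5  T2=19  T3=27  T4=8  T5=13  T6=4
Turnaround (C−A): T1=1  T2=18  T3=26  T4=6  T5=6  T6=4
Finish order: T6 → T1 → T4 → T5 → T2 → T3

T2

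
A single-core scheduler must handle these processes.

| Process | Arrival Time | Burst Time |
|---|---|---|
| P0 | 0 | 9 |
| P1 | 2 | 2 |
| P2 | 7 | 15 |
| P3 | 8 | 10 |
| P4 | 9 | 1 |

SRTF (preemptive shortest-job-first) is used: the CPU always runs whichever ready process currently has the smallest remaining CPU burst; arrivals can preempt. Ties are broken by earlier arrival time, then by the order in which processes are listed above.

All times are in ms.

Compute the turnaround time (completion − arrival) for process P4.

1

Schedule: | P0 0-2 | P1 2-4 | P0 4-9 | P4 9-10 | P0 10-12 | P3 12-22 | P2 22-37 |
Completion: P0=12  P1=4  P2=37  P3=22  P4=10
Turnaround (C−A): P0=12  P1=2  P2=30  P3=14  P4=1
Turnaround(P4) = completion − arrival = 10 − 9 = 1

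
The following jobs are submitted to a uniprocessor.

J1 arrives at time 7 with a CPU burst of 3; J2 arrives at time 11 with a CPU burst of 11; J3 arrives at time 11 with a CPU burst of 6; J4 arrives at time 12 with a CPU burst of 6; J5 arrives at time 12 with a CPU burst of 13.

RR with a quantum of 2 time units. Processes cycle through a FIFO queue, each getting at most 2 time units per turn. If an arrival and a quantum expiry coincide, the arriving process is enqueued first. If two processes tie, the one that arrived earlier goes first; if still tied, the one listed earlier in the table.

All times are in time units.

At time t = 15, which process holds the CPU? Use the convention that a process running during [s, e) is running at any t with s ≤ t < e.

Schedule: | idle 0-7 | J1 7-10 | idle 10-11 | J2 11-13 | J3 13-15 | J4 15-17 | J5 17-19 | J2 19-21 | J3 21-23 | J4 23-25 | J5 25-27 | J2 27-29 | J3 29-31 | J4 31-33 | J5 33-35 | J2 35-37 | J5 37-39 | J2 39-41 | J5 41-43 | J2 43-44 | J5 44-47 |
Completion: J1=10  J2=44  J3=31  J4=33  J5=47
Turnaround (C−A): J1=3  J2=33  J3=20  J4=21  J5=35

J4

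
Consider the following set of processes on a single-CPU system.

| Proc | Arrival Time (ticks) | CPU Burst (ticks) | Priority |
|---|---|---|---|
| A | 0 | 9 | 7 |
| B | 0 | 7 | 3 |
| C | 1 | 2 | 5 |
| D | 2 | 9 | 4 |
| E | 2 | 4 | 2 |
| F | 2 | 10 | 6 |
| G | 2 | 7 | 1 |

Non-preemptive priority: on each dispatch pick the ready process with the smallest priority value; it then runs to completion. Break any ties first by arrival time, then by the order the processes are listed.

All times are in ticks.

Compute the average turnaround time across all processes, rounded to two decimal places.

24.71

Timeline: | B 0-7 | G 7-14 | E 14-18 | D 18-27 | C 27-29 | F 29-39 | A 39-48 |
Completion: A=48  B=7  C=29  D=27  E=18  F=39  G=14
Turnaround (C−A): A=48  B=7  C=28  D=25  E=16  F=37  G=12
Turnaround times: A=48, B=7, C=28, D=25, E=16, F=37, G=12
Average turnaround = (48+7+28+25+16+37+12) / 7 = 173/7 = 24.71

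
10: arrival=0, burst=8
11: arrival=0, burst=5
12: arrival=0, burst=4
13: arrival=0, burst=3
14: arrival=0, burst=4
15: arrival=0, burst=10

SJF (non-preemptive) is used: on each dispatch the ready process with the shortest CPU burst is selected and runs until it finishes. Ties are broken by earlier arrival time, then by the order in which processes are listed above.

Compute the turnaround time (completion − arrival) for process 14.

11

Timeline: | 13 0-3 | 12 3-7 | 14 7-11 | 11 11-16 | 10 16-24 | 15 24-34 |
Completion: 10=24  11=16  12=7  13=3  14=11  15=34
Turnaround(14) = completion − arrival = 11 − 0 = 11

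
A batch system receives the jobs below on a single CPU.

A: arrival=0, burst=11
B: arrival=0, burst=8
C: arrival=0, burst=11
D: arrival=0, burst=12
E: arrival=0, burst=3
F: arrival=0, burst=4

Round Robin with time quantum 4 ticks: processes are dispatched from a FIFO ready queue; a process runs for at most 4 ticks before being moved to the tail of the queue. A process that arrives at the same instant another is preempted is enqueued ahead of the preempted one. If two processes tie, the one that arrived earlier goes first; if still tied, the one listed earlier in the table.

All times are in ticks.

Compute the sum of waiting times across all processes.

160

Gantt: | A 0-4 | B 4-8 | C 8-12 | D 12-16 | E 16-19 | F 19-23 | A 23-27 | B 27-31 | C 31-35 | D 35-39 | A 39-42 | C 42-45 | D 45-49 |
Completion: A=42  B=31  C=45  D=49  E=19  F=23
Turnaround (C−A): A=42  B=31  C=45  D=49  E=19  F=23
Waiting = turnaround − burst: A=31, B=23, C=34, D=37, E=16, F=19
Total waiting = 31 + 23 + 34 + 37 + 16 + 19 = 160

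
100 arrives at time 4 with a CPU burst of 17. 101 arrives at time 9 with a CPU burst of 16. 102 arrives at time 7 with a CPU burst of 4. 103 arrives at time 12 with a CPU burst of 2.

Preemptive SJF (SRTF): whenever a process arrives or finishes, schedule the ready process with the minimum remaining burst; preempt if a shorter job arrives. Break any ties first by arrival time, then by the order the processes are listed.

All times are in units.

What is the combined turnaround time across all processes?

63

Schedule: | idle 0-4 | 100 4-7 | 102 7-11 | 100 11-12 | 103 12-14 | 100 14-27 | 101 27-43 |
Completion: 100=27  101=43  102=11  103=14
Turnaround (C−A): 100=23  101=34  102=4  103=2
Turnaround = completion − arrival: 100=23, 101=34, 102=4, 103=2
Total turnaround = 23 + 34 + 4 + 2 = 63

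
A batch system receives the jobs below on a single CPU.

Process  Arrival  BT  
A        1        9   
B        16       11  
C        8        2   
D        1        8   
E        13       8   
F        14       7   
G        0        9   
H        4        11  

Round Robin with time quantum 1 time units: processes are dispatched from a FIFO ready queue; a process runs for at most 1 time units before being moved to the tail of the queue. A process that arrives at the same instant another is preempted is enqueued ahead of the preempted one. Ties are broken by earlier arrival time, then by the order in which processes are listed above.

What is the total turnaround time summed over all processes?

Timeline: | G 0-1 | A 1-2 | D 2-3 | G 3-4 | A 4-5 | D 5-6 | H 6-7 | G 7-8 | A 8-9 | D 9-10 | H 10-11 | C 11-12 | G 12-13 | A 13-14 | D 14-15 | H 15-16 | C 16-17 | E 17-18 | G 18-19 | F 19-20 | A 20-21 | D 21-22 | B 22-23 | H 23-24 | E 24-25 | G 25-26 | F 26-27 | A 27-28 | D 28-29 | B 29-30 | H 30-31 | E 31-32 | G 32-33 | F 33-34 | A 34-35 | D 35-36 | B 36-37 | H 37-38 | E 38-39 | G 39-40 | F 40-41 | A 41-42 | D 42-43 | B 43-44 | H 44-45 | E 45-46 | G 46-47 | F 47-48 | A 48-49 | B 49-50 | H 50-51 | E 51-52 | F 52-53 | B 53-54 | H 54-55 | E 55-56 | F 56-57 | B 57-58 | H 58-59 | E 59-60 | B 60-61 | H 61-62 | B 62-65 |
Completion: A=49  B=65  C=17  D=43  E=60  F=57  G=47  H=62
Turnaround (C−A): A=48  B=49  C=9  D=42  E=47  F=43  G=47  H=58
Turnaround = completion − arrival: A=48, B=49, C=9, D=42, E=47, F=43, G=47, H=58
Total turnaround = 48 + 49 + 9 + 42 + 47 + 43 + 47 + 58 = 343

343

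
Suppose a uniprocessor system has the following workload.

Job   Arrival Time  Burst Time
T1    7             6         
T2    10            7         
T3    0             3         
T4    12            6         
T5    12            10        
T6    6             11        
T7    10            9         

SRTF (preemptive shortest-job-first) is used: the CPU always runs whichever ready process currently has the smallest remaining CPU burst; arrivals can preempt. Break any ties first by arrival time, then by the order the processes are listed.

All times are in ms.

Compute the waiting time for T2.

9

Schedule: | T3 0-3 | idle 3-6 | T6 6-7 | T1 7-13 | T4 13-19 | T2 19-26 | T7 26-35 | T6 35-45 | T5 45-55 |
Completion: T1=13  T2=26  T3=3  T4=19  T5=55  T6=45  T7=35
Turnaround (C−A): T1=6  T2=16  T3=3  T4=7  T5=43  T6=39  T7=25
Waiting(T2) = turnaround − burst = 16 − 7 = 9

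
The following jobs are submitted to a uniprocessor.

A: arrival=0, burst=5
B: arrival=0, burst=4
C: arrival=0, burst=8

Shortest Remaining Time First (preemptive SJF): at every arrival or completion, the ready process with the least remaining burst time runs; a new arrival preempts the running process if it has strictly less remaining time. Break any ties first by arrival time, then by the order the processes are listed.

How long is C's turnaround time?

17

Schedule: | B 0-4 | A 4-9 | C 9-17 |
Completion: A=9  B=4  C=17
Turnaround(C) = completion − arrival = 17 − 0 = 17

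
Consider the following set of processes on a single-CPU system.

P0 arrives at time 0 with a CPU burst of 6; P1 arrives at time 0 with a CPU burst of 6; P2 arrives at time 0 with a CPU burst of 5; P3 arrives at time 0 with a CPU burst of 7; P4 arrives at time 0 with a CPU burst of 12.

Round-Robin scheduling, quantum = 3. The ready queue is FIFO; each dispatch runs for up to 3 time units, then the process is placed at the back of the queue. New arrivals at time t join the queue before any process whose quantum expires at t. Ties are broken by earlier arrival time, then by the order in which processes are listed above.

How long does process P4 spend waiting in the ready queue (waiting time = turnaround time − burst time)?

24

Gantt: | P0 0-3 | P1 3-6 | P2 6-9 | P3 9-12 | P4 12-15 | P0 15-18 | P1 18-21 | P2 21-23 | P3 23-26 | P4 26-29 | P3 29-30 | P4 30-36 |
Completion: P0=18  P1=21  P2=23  P3=30  P4=36
Turnaround (C−A): P0=18  P1=21  P2=23  P3=30  P4=36
Waiting(P4) = turnaround − burst = 36 − 12 = 24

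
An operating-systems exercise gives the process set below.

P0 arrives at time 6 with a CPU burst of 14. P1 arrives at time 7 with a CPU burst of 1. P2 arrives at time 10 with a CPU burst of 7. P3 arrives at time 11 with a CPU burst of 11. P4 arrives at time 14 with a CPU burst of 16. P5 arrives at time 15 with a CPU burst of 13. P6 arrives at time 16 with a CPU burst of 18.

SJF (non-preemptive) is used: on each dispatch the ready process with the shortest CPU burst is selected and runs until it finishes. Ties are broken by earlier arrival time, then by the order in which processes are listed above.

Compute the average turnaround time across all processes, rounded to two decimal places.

Timeline: | idle 0-6 | P0 6-20 | P1 20-21 | P2 21-28 | P3 28-39 | P5 39-52 | P4 52-68 | P6 68-86 |
Completion: P0=20  P1=21  P2=28  P3=39  P4=68  P5=52  P6=86
Turnaround (C−A): P0=14  P1=14  P2=18  P3=28  P4=54  P5=37  P6=70
Turnaround times: P0=14, P1=14, P2=18, P3=28, P4=54, P5=37, P6=70
Average turnaround = (14+14+18+28+54+37+70) / 7 = 235/7 = 33.57

33.57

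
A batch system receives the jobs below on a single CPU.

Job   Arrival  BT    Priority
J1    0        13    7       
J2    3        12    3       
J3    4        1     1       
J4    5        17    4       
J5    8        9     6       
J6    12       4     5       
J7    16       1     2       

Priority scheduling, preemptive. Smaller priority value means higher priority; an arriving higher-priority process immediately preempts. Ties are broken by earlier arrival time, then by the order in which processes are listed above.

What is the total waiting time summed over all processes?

Timeline: | J1 0-3 | J2 3-4 | J3 4-5 | J2 5-16 | J7 16-17 | J4 17-34 | J6 34-38 | J5 38-47 | J1 47-57 |
Completion: J1=57  J2=16  J3=5  J4=34  J5=47  J6=38  J7=17
Waiting = turnaround − burst: J1=44, J2=1, J3=0, J4=12, J5=30, J6=22, J7=0
Total waiting = 44 + 1 + 0 + 12 + 30 + 22 + 0 = 109

109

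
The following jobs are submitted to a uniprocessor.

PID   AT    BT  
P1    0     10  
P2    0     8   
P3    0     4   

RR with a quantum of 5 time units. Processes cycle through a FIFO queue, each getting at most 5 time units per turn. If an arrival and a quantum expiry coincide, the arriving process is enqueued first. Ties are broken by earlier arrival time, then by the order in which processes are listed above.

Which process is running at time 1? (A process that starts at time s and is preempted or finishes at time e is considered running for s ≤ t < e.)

P1

Schedule: | P1 0-5 | P2 5-10 | P3 10-14 | P1 14-19 | P2 19-22 |
Completion: P1=19  P2=22  P3=14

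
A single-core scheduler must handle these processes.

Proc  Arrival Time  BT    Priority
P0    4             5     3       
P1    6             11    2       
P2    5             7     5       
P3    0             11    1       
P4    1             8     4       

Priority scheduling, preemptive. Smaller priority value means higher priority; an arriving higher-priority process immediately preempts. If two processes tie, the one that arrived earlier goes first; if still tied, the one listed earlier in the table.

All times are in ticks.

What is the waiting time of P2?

Timeline: | P3 0-11 | P1 11-22 | P0 22-27 | P4 27-35 | P2 35-42 |
Completion: P0=27  P1=22  P2=42  P3=11  P4=35
Waiting(P2) = turnaround − burst = 37 − 7 = 30

30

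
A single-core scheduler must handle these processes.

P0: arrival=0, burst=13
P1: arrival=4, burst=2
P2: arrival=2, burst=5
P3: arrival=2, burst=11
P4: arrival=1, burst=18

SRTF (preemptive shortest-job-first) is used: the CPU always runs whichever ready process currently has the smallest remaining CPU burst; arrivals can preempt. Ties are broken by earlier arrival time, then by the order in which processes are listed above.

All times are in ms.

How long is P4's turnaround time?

Schedule: | P0 0-2 | P2 2-4 | P1 4-6 | P2 6-9 | P0 9-20 | P3 20-31 | P4 31-49 |
Completion: P0=20  P1=6  P2=9  P3=31  P4=49
Turnaround (C−A): P0=20  P1=2  P2=7  P3=29  P4=48
Turnaround(P4) = completion − arrival = 49 − 1 = 48

48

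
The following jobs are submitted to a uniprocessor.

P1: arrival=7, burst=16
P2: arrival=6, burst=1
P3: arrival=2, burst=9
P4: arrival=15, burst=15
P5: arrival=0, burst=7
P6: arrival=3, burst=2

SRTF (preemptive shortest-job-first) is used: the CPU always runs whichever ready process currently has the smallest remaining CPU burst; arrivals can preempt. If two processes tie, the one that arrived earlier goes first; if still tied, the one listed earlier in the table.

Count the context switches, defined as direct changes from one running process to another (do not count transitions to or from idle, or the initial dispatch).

Schedule: | P5 0-3 | P6 3-5 | P5 5-6 | P2 6-7 | P5 7-10 | P3 10-19 | P4 19-34 | P1 34-50 |
Completion: P1=50  P2=7  P3=19  P4=34  P5=10  P6=5

7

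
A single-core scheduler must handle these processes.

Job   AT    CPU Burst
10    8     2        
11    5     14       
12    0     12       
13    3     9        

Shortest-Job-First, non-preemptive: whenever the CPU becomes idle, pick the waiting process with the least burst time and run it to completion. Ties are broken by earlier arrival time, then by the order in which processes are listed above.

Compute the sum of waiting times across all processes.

Schedule: | 12 0-12 | 10 12-14 | 13 14-23 | 11 23-37 |
Completion: 10=14  11=37  12=12  13=23
Turnaround (C−A): 10=6  11=32  12=12  13=20
Waiting = turnaround − burst: 10=4, 11=18, 12=0, 13=11
Total waiting = 4 + 18 + 0 + 11 = 33

33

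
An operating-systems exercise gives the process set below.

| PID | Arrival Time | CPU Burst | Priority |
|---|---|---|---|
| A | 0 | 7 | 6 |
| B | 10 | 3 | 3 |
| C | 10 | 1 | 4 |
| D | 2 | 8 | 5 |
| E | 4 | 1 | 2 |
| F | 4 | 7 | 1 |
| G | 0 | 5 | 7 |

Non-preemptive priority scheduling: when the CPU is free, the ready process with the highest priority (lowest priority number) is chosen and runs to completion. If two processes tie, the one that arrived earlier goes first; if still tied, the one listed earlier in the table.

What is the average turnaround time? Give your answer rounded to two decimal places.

Gantt: | A 0-7 | F 7-14 | E 14-15 | B 15-18 | C 18-19 | D 19-27 | G 27-32 |
Completion: A=7  B=18  C=19  D=27  E=15  F=14  G=32
Turnaround times: A=7, B=8, C=9, D=25, E=11, F=10, G=32
Average turnaround = (7+8+9+25+11+10+32) / 7 = 102/7 = 14.57

14.57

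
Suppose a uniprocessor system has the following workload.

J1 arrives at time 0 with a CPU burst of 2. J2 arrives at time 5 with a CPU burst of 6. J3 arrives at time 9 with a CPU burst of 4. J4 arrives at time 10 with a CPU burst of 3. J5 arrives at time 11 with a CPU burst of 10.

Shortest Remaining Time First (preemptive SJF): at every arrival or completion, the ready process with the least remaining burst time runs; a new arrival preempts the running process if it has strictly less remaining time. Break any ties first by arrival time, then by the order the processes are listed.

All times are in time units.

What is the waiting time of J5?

Timeline: | J1 0-2 | idle 2-5 | J2 5-11 | J4 11-14 | J3 14-18 | J5 18-28 |
Completion: J1=2  J2=11  J3=18  J4=14  J5=28
Waiting(J5) = turnaround − burst = 17 − 10 = 7

7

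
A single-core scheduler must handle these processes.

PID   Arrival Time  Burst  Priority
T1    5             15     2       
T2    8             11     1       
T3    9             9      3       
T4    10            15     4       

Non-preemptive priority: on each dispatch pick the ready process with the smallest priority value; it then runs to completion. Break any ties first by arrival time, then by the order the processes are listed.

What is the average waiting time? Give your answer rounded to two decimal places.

Timeline: | idle 0-5 | T1 5-20 | T2 20-31 | T3 31-40 | T4 40-55 |
Completion: T1=20  T2=31  T3=40  T4=55
Turnaround (C−A): T1=15  T2=23  T3=31  T4=45
Waiting times: T1=0, T2=12, T3=22, T4=30
Average waiting = (0+12+22+30) / 4 = 64/4 = 16.00

16.00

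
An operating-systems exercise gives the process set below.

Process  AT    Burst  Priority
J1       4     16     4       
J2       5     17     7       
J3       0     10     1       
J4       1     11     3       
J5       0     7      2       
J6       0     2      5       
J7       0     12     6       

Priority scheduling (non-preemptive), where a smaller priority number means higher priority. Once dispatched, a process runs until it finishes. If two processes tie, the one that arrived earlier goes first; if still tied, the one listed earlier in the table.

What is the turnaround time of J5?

17

Schedule: | J3 0-10 | J5 10-17 | J4 17-28 | J1 28-44 | J6 44-46 | J7 46-58 | J2 58-75 |
Completion: J1=44  J2=75  J3=10  J4=28  J5=17  J6=46  J7=58
Turnaround (C−A): J1=40  J2=70  J3=10  J4=27  J5=17  J6=46  J7=58
Turnaround(J5) = completion − arrival = 17 − 0 = 17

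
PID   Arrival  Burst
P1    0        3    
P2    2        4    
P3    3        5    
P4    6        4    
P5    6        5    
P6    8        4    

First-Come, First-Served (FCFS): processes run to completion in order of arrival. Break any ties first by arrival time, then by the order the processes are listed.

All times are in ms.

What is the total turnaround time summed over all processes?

Schedule: | P1 0-3 | P2 3-7 | P3 7-12 | P4 12-16 | P5 16-21 | P6 21-25 |
Completion: P1=3  P2=7  P3=12  P4=16  P5=21  P6=25
Turnaround (C−A): P1=3  P2=5  P3=9  P4=10  P5=15  P6=17
Turnaround = completion − arrival: P1=3, P2=5, P3=9, P4=10, P5=15, P6=17
Total turnaround = 3 + 5 + 9 + 10 + 15 + 17 = 59

59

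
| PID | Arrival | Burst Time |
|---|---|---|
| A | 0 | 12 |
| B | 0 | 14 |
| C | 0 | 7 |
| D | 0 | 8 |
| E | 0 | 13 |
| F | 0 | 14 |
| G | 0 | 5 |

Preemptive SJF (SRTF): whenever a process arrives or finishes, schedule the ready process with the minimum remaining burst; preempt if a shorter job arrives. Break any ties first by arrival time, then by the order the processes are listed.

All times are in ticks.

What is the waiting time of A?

Gantt: | G 0-5 | C 5-12 | D 12-20 | A 20-32 | E 32-45 | B 45-59 | F 59-73 |
Completion: A=32  B=59  C=12  D=20  E=45  F=73  G=5
Waiting(A) = turnaround − burst = 32 − 12 = 20

20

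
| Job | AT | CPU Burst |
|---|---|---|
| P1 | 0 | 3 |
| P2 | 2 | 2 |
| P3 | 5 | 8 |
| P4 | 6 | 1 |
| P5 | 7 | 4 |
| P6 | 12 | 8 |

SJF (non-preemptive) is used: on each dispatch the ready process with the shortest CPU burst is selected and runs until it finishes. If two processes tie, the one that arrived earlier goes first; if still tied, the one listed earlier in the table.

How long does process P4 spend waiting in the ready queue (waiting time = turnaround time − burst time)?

Schedule: | P1 0-3 | P2 3-5 | P3 5-13 | P4 13-14 | P5 14-18 | P6 18-26 |
Completion: P1=3  P2=5  P3=13  P4=14  P5=18  P6=26
Turnaround (C−A): P1=3  P2=3  P3=8  P4=8  P5=11  P6=14
Waiting(P4) = turnaround − burst = 8 − 1 = 7

7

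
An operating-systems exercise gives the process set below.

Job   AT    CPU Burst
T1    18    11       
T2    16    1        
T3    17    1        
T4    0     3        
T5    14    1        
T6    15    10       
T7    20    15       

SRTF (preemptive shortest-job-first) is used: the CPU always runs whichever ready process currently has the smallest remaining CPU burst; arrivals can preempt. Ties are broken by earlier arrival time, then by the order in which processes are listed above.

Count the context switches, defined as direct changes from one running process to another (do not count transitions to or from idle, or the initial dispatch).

6

Timeline: | T4 0-3 | idle 3-14 | T5 14-15 | T6 15-16 | T2 16-17 | T3 17-18 | T6 18-27 | T1 27-38 | T7 38-53 |
Completion: T1=38  T2=17  T3=18  T4=3  T5=15  T6=27  T7=53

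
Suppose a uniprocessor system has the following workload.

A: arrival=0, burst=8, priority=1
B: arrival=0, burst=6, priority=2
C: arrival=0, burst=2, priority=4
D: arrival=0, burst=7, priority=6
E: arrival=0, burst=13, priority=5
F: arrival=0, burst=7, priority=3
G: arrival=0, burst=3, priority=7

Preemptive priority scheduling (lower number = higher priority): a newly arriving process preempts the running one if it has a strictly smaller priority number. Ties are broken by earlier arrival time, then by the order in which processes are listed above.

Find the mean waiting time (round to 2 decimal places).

Gantt: | A 0-8 | B 8-14 | F 14-21 | C 21-23 | E 23-36 | D 36-43 | G 43-46 |
Completion: A=8  B=14  C=23  D=43  E=36  F=21  G=46
Waiting times: A=0, B=8, C=21, D=36, E=23, F=14, G=43
Average waiting = (0+8+21+36+23+14+43) / 7 = 145/7 = 20.71

20.71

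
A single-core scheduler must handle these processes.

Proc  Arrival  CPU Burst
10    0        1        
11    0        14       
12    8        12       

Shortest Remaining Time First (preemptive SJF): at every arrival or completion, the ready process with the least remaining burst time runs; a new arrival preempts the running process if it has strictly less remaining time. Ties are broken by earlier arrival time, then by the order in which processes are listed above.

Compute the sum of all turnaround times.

Timeline: | 10 0-1 | 11 1-15 | 12 15-27 |
Completion: 10=1  11=15  12=27
Turnaround (C−A): 10=1  11=15  12=19
Turnaround = completion − arrival: 10=1, 11=15, 12=19
Total turnaround = 1 + 15 + 19 = 35

35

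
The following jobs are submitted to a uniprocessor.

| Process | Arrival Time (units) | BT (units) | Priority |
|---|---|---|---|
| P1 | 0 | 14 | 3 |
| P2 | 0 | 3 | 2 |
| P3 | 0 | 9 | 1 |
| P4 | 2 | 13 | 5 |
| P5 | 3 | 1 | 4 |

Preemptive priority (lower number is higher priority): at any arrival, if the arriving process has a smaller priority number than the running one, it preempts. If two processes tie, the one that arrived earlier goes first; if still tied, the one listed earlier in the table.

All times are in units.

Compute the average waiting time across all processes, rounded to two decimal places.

13.80

Schedule: | P3 0-9 | P2 9-12 | P1 12-26 | P5 26-27 | P4 27-40 |
Completion: P1=26  P2=12  P3=9  P4=40  P5=27
Waiting times: P1=12, P2=9, P3=0, P4=25, P5=23
Average waiting = (12+9+0+25+23) / 5 = 69/5 = 13.80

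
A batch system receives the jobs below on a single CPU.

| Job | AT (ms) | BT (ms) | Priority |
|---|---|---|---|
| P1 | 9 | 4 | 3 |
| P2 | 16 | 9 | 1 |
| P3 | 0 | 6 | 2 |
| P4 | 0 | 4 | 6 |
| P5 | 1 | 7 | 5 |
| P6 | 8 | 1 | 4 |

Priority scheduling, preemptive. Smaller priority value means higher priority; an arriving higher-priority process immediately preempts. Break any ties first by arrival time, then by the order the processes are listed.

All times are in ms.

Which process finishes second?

Gantt: | P3 0-6 | P5 6-8 | P6 8-9 | P1 9-13 | P5 13-16 | P2 16-25 | P5 25-27 | P4 27-31 |
Completion: P1=13  P2=25  P3=6  P4=31  P5=27  P6=9
Turnaround (C−A): P1=4  P2=9  P3=6  P4=31  P5=26  P6=1
Finish order: P3 → P6 → P1 → P2 → P5 → P4

P6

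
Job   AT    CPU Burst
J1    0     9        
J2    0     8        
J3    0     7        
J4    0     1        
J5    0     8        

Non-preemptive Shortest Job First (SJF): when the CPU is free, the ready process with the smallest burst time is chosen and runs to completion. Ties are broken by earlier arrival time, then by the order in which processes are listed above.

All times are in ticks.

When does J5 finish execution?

Schedule: | J4 0-1 | J3 1-8 | J2 8-16 | J5 16-24 | J1 24-33 |
Completion: J1=33  J2=16  J3=8  J4=1  J5=24
Turnaround (C−A): J1=33  J2=16  J3=8  J4=1  J5=24

24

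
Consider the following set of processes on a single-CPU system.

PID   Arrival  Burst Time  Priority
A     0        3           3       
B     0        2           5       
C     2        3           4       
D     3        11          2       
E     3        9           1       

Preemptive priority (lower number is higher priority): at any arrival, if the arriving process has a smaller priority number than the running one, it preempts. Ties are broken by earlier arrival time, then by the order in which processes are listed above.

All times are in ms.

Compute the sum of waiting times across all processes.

Schedule: | A 0-3 | E 3-12 | D 12-23 | C 23-26 | B 26-28 |
Completion: A=3  B=28  C=26  D=23  E=12
Turnaround (C−A): A=3  B=28  C=24  D=20  E=9
Waiting = turnaround − burst: A=0, B=26, C=21, D=9, E=0
Total waiting = 0 + 26 + 21 + 9 + 0 = 56

56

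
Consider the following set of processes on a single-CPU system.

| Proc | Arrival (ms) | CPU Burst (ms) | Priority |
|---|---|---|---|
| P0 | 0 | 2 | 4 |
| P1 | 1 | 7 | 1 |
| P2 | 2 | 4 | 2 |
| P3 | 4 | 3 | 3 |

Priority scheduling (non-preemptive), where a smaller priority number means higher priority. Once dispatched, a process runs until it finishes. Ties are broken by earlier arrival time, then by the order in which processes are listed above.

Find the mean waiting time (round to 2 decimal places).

Gantt: | P0 0-2 | P1 2-9 | P2 9-13 | P3 13-16 |
Completion: P0=2  P1=9  P2=13  P3=16
Waiting times: P0=0, P1=1, P2=7, P3=9
Average waiting = (0+1+7+9) / 4 = 17/4 = 4.25

4.25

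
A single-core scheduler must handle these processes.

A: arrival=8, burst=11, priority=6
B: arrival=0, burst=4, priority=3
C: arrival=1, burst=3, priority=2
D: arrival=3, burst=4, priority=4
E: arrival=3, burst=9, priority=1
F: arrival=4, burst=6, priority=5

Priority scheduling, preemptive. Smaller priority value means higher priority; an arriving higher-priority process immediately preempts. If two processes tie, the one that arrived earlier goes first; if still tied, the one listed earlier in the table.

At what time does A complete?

37

Schedule: | B 0-1 | C 1-3 | E 3-12 | C 12-13 | B 13-16 | D 16-20 | F 20-26 | A 26-37 |
Completion: A=37  B=16  C=13  D=20  E=12  F=26
Turnaround (C−A): A=29  B=16  C=12  D=17  E=9  F=22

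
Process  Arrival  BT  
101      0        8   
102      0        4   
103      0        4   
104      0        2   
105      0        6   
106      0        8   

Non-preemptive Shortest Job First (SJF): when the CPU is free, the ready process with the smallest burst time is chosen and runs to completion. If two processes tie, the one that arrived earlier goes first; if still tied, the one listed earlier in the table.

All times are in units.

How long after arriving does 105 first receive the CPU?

10

Timeline: | 104 0-2 | 102 2-6 | 103 6-10 | 105 10-16 | 101 16-24 | 106 24-32 |
Completion: 101=24  102=6  103=10  104=2  105=16  106=32
Turnaround (C−A): 101=24  102=6  103=10  104=2  105=16  106=32
Response(105) = first start − arrival = 10 − 0 = 10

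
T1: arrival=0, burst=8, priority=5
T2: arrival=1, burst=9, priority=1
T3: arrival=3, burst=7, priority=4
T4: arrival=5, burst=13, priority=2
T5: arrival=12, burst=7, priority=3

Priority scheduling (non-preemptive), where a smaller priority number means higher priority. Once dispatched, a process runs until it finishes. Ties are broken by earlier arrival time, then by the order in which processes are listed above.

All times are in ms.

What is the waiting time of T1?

Schedule: | T1 0-8 | T2 8-17 | T4 17-30 | T5 30-37 | T3 37-44 |
Completion: T1=8  T2=17  T3=44  T4=30  T5=37
Turnaround (C−A): T1=8  T2=16  T3=41  T4=25  T5=25
Waiting(T1) = turnaround − burst = 8 − 8 = 0

0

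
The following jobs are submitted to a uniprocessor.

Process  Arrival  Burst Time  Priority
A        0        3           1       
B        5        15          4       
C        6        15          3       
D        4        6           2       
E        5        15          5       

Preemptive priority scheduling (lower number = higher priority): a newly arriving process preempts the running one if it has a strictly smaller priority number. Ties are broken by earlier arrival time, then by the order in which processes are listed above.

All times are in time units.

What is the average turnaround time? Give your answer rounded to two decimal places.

Gantt: | A 0-3 | idle 3-4 | D 4-10 | C 10-25 | B 25-40 | E 40-55 |
Completion: A=3  B=40  C=25  D=10  E=55
Turnaround (C−A): A=3  B=35  C=19  D=6  E=50
Turnaround times: A=3, B=35, C=19, D=6, E=50
Average turnaround = (3+35+19+6+50) / 5 = 113/5 = 22.60

22.60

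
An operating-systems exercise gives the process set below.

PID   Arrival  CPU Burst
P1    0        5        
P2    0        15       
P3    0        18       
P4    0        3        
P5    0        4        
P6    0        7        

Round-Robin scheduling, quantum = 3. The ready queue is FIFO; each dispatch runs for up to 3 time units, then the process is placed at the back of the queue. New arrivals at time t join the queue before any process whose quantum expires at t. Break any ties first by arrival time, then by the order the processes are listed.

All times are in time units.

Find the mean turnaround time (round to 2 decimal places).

Gantt: | P1 0-3 | P2 3-6 | P3 6-9 | P4 9-12 | P5 12-15 | P6 15-18 | P1 18-20 | P2 20-23 | P3 23-26 | P5 26-27 | P6 27-30 | P2 30-33 | P3 33-36 | P6 36-37 | P2 37-40 | P3 40-43 | P2 43-46 | P3 46-52 |
Completion: P1=20  P2=46  P3=52  P4=12  P5=27  P6=37
Turnaround (C−A): P1=20  P2=46  P3=52  P4=12  P5=27  P6=37
Turnaround times: P1=20, P2=46, P3=52, P4=12, P5=27, P6=37
Average turnaround = (20+46+52+12+27+37) / 6 = 194/6 = 32.33

32.33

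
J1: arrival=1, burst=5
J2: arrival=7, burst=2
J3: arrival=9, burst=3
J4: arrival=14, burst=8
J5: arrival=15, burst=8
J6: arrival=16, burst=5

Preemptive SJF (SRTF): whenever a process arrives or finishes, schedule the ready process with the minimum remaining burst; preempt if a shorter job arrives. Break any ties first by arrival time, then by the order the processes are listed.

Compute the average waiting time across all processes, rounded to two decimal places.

2.83

Gantt: | idle 0-1 | J1 1-6 | idle 6-7 | J2 7-9 | J3 9-12 | idle 12-14 | J4 14-16 | J6 16-21 | J4 21-27 | J5 27-35 |
Completion: J1=6  J2=9  J3=12  J4=27  J5=35  J6=21
Waiting times: J1=0, J2=0, J3=0, J4=5, J5=12, J6=0
Average waiting = (0+0+0+5+12+0) / 6 = 17/6 = 2.83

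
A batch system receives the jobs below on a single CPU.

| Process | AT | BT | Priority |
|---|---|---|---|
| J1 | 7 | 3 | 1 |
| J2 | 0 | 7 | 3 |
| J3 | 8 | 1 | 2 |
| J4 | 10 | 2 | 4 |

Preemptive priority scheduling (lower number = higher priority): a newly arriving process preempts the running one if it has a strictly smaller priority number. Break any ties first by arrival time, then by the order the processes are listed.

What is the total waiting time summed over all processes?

Timeline: | J2 0-7 | J1 7-10 | J3 10-11 | J4 11-13 |
Completion: J1=10  J2=7  J3=11  J4=13
Waiting = turnaround − burst: J1=0, J2=0, J3=2, J4=1
Total waiting = 0 + 0 + 2 + 1 = 3

3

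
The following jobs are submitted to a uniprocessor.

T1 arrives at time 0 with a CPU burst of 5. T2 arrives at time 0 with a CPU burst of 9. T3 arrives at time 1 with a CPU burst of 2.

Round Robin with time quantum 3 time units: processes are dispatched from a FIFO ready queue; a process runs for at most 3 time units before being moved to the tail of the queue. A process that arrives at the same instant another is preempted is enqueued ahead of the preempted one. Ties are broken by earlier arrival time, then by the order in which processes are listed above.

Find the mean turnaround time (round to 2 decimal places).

Timeline: | T1 0-3 | T2 3-6 | T3 6-8 | T1 8-10 | T2 10-16 |
Completion: T1=10  T2=16  T3=8
Turnaround times: T1=10, T2=16, T3=7
Average turnaround = (10+16+7) / 3 = 33/3 = 11.00

11.00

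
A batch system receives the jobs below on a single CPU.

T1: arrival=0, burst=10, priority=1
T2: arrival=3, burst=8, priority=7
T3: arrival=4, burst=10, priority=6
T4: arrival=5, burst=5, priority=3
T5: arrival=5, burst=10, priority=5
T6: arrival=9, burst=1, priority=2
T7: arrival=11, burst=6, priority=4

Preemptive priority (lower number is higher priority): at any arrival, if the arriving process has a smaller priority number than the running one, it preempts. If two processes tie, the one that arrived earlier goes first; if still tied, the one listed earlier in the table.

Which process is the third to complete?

Timeline: | T1 0-10 | T6 10-11 | T4 11-16 | T7 16-22 | T5 22-32 | T3 32-42 | T2 42-50 |
Completion: T1=10  T2=50  T3=42  T4=16  T5=32  T6=11  T7=22
Turnaround (C−A): T1=10  T2=47  T3=38  T4=11  T5=27  T6=2  T7=11
Finish order: T1 → T6 → T4 → T7 → T5 → T3 → T2

T4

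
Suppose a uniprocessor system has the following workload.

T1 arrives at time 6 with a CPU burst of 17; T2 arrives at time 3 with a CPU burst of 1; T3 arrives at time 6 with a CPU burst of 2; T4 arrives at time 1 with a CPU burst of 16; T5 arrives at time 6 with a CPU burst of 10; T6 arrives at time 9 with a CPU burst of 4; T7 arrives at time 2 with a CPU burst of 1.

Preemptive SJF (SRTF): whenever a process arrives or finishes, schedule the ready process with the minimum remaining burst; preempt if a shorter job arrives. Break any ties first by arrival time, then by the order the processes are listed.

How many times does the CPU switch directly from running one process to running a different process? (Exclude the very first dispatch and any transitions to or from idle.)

9

Timeline: | idle 0-1 | T4 1-2 | T7 2-3 | T2 3-4 | T4 4-6 | T3 6-8 | T5 8-9 | T6 9-13 | T5 13-22 | T4 22-35 | T1 35-52 |
Completion: T1=52  T2=4  T3=8  T4=35  T5=22  T6=13  T7=3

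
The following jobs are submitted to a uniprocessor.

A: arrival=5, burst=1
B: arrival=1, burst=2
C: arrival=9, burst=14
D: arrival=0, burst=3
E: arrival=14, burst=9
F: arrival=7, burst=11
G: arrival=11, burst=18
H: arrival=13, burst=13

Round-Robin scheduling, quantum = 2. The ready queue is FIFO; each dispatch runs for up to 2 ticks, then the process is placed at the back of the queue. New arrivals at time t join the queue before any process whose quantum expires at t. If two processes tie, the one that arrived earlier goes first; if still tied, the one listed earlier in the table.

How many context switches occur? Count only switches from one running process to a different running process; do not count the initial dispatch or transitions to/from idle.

35

Schedule: | D 0-2 | B 2-4 | D 4-5 | A 5-6 | idle 6-7 | F 7-9 | C 9-11 | F 11-13 | G 13-15 | C 15-17 | H 17-19 | F 19-21 | E 21-23 | G 23-25 | C 25-27 | H 27-29 | F 29-31 | E 31-33 | G 33-35 | C 35-37 | H 37-39 | F 39-41 | E 41-43 | G 43-45 | C 45-47 | H 47-49 | F 49-50 | E 50-52 | G 52-54 | C 54-56 | H 56-58 | E 58-59 | G 59-61 | C 61-63 | H 63-65 | G 65-67 | H 67-68 | G 68-72 |
Completion: A=6  B=4  C=63  D=5  E=59  F=50  G=72  H=68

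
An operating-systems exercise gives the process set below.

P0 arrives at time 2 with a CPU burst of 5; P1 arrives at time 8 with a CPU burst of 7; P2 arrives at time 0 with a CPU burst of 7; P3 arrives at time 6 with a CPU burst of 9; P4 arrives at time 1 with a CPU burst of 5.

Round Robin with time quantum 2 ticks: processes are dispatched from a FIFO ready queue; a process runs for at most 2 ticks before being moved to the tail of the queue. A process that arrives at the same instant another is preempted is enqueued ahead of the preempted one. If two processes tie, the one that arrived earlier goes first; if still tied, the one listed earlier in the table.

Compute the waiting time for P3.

Timeline: | P2 0-2 | P4 2-4 | P0 4-6 | P2 6-8 | P4 8-10 | P3 10-12 | P0 12-14 | P1 14-16 | P2 16-18 | P4 18-19 | P3 19-21 | P0 21-22 | P1 22-24 | P2 24-25 | P3 25-27 | P1 27-29 | P3 29-31 | P1 31-32 | P3 32-33 |
Completion: P0=22  P1=32  P2=25  P3=33  P4=19
Waiting(P3) = turnaround − burst = 27 − 9 = 18

18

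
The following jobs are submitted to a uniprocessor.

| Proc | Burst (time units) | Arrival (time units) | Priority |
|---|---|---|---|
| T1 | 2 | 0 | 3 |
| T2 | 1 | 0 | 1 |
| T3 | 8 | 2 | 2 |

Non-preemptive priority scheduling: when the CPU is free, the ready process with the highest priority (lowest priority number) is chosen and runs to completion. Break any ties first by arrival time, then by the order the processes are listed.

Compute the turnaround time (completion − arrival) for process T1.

Timeline: | T2 0-1 | T1 1-3 | T3 3-11 |
Completion: T1=3  T2=1  T3=11
Turnaround (C−A): T1=3  T2=1  T3=9
Turnaround(T1) = completion − arrival = 3 − 0 = 3

3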